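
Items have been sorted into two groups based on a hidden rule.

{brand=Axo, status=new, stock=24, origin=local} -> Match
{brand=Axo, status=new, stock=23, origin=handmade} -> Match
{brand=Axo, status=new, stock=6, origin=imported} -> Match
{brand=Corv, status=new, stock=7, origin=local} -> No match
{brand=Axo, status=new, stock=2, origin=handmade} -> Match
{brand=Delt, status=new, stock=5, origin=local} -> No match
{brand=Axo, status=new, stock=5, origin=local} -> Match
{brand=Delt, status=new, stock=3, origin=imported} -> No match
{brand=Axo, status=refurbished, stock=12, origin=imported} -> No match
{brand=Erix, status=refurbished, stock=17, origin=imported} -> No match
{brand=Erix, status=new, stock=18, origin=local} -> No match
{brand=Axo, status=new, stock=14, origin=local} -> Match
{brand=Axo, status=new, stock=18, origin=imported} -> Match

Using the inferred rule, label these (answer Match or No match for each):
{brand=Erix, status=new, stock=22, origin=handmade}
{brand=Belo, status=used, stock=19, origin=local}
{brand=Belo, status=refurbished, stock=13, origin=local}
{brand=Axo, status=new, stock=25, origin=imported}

No match, No match, No match, Match

The common property of the 'Match' items is: status is new AND brand is Axo. No 'No match' item has it.
{brand=Erix, status=new, stock=22, origin=handmade}: status is new, brand is Erix — does not satisfy this, so No match.
{brand=Belo, status=used, stock=19, origin=local}: status is used, brand is Belo — does not satisfy this, so No match.
{brand=Belo, status=refurbished, stock=13, origin=local}: status is refurbished, brand is Belo — does not satisfy this, so No match.
{brand=Axo, status=new, stock=25, origin=imported}: status is new, brand is Axo — fits, so Match.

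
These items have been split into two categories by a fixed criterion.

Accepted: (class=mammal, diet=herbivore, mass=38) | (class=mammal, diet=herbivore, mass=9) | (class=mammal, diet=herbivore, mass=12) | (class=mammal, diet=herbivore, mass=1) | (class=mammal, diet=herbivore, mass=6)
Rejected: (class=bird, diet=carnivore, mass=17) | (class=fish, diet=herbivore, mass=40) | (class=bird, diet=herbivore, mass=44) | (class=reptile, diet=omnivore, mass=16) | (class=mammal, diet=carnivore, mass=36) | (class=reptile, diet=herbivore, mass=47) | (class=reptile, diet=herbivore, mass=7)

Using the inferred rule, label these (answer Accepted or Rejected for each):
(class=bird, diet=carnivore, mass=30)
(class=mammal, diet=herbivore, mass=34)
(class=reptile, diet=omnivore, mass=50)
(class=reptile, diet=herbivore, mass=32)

Rejected, Accepted, Rejected, Rejected

The common property of the 'Accepted' items is: diet is herbivore AND class is mammal. No 'Rejected' item has it.
(class=bird, diet=carnivore, mass=30) → diet is carnivore, class is bird → Rejected.
(class=mammal, diet=herbivore, mass=34) → diet is herbivore, class is mammal → Accepted.
(class=reptile, diet=omnivore, mass=50) → diet is omnivore, class is reptile → Rejected.
(class=reptile, diet=herbivore, mass=32) → diet is herbivore, class is reptile → Rejected.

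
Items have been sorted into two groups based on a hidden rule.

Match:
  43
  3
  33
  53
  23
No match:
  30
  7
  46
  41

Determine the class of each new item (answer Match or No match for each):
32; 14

No match, No match

The common property of the 'Match' items is: ends in digit 3. No 'No match' item has it.
32 → last digit 2 → No match.
14 → last digit 4 → No match.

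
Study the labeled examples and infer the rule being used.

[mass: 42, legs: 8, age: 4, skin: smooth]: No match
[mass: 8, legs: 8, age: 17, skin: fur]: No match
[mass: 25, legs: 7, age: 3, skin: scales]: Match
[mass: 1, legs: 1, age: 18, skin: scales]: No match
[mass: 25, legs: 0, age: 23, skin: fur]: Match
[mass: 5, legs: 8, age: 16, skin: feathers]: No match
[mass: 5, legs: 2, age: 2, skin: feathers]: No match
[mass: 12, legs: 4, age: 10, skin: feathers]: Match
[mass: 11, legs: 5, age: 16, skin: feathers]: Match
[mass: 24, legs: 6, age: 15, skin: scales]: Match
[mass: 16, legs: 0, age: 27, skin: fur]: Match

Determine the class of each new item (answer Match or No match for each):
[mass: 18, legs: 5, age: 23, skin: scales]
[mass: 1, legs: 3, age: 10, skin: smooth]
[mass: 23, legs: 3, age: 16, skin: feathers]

The rule appears to be: mass ≥ 8 AND legs ≤ 7.
[mass: 18, legs: 5, age: 23, skin: scales]: Match (mass = 18, legs = 5).
[mass: 1, legs: 3, age: 10, skin: smooth]: No match (mass = 1, legs = 3).
[mass: 23, legs: 3, age: 16, skin: feathers]: Match (mass = 23, legs = 3).

Match, No match, Match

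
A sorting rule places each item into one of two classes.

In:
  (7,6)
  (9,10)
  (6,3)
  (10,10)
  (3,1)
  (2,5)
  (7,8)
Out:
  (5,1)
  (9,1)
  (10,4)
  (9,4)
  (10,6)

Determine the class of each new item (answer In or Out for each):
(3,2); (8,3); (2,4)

The common property of the 'In' items is: |first − second| ≤ 3. No 'Out' item has it.

In, Out, In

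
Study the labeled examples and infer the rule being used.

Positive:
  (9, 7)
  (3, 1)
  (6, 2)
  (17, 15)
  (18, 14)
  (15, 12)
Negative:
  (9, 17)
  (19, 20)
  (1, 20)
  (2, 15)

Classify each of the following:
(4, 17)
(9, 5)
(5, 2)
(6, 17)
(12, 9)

Negative, Positive, Positive, Negative, Positive

The classifier is using: first > second.
Negative: (4, 17), since 4 < 17.
Positive: (9, 5), since 9 > 5.
Positive: (5, 2), since 5 > 2.
Negative: (6, 17), since 6 < 17.
Positive: (12, 9), since 12 > 9.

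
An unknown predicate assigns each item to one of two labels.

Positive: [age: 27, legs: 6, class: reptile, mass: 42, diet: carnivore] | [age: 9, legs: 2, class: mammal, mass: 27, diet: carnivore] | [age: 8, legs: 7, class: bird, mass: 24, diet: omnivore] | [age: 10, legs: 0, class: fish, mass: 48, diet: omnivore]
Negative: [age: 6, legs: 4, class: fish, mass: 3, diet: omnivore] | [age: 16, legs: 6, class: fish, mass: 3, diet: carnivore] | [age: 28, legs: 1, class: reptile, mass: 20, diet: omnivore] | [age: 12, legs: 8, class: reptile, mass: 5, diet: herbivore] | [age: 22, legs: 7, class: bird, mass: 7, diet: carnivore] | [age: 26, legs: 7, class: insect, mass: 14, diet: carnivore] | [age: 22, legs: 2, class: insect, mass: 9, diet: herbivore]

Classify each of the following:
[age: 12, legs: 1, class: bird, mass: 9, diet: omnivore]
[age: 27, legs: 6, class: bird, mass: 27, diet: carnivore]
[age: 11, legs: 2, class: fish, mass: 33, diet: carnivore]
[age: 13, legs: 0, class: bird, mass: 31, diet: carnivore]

Negative, Positive, Positive, Positive

The common property of the 'Positive' items is: mass ≥ 24. No 'Negative' item has it.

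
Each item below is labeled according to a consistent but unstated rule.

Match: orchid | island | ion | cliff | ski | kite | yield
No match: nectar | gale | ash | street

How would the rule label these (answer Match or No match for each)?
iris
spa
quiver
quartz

Match, No match, Match, No match

'Match' ⟺ contains 'i'.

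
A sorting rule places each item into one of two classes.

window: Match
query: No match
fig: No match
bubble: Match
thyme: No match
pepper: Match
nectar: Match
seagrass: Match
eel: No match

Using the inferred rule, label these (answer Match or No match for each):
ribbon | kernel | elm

Match, Match, No match

All 'Match' examples share one property — even length — and every 'No match' example lacks it.
ribbon — length 6, hence Match.
kernel — length 6, hence Match.
elm — length 3, hence No match.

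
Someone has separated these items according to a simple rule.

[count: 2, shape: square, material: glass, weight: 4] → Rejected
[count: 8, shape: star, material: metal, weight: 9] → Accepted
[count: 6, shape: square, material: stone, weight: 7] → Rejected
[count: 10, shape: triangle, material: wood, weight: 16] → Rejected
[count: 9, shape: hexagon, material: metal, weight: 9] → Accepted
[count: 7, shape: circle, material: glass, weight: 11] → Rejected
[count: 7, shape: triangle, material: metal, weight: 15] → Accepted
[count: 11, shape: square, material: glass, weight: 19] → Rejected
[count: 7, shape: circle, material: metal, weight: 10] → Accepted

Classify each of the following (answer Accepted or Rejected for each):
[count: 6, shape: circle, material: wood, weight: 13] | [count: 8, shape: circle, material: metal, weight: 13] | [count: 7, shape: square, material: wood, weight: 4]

One predicate separates the groups cleanly: material is metal.
[count: 6, shape: circle, material: wood, weight: 13] — material is wood, hence Rejected. [count: 8, shape: circle, material: metal, weight: 13] — material is metal, hence Accepted. [count: 7, shape: square, material: wood, weight: 4] — material is wood, hence Rejected.

Rejected, Accepted, Rejected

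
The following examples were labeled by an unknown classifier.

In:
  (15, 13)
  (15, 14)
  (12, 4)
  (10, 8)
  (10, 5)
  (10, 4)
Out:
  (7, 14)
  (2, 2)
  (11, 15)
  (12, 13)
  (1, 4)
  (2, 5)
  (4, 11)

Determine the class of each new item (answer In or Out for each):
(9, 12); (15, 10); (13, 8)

The rule appears to be: first > second.
(9, 12) — 9 < 12, hence Out.
(15, 10) — 15 > 10, hence In.
(13, 8) — 13 > 8, hence In.

Out, In, In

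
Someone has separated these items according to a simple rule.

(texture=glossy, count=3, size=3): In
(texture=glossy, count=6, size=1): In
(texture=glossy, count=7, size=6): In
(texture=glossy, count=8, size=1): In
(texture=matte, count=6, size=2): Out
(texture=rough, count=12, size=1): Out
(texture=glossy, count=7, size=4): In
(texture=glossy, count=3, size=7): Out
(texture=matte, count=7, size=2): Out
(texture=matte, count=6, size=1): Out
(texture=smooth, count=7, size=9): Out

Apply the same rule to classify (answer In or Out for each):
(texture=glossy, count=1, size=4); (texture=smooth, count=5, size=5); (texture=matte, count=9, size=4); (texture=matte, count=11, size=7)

In, Out, Out, Out

The rule appears to be: texture is glossy AND size ≤ 6.
(texture=glossy, count=1, size=4): In (texture is glossy, size = 4). (texture=smooth, count=5, size=5): Out (texture is smooth, size = 5). (texture=matte, count=9, size=4): Out (texture is matte, size = 4). (texture=matte, count=11, size=7): Out (texture is matte, size = 7).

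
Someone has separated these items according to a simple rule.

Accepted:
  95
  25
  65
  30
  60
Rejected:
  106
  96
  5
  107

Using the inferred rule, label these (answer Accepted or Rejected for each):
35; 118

The simplest hypothesis consistent with all the labels is: multiple of 5 AND at least 25.
35: 35 = 5·7, 35 ≥ 25, satisfies this → Accepted.
118: 118 = 5·23 + 3, 118 ≥ 25, lacks this property → Rejected.

Accepted, Rejected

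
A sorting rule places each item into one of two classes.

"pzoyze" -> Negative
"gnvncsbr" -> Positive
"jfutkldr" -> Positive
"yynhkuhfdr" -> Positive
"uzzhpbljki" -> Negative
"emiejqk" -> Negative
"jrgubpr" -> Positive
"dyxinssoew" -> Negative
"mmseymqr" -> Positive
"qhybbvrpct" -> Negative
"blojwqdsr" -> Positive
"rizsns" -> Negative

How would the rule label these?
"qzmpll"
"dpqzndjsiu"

Comparing the two groups points to one rule — ends with 'r'.
Negative: "qzmpll", since ends with 'l'. Negative: "dpqzndjsiu", since ends with 'u'.

Negative, Negative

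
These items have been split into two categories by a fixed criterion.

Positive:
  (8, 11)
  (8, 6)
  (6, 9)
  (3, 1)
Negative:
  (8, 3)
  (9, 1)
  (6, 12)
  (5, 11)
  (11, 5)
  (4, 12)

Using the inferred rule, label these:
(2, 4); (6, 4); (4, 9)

Rule: |first − second| ≤ 3. This holds for each 'Positive' example and fails for each 'Negative' one.

Positive, Positive, Negative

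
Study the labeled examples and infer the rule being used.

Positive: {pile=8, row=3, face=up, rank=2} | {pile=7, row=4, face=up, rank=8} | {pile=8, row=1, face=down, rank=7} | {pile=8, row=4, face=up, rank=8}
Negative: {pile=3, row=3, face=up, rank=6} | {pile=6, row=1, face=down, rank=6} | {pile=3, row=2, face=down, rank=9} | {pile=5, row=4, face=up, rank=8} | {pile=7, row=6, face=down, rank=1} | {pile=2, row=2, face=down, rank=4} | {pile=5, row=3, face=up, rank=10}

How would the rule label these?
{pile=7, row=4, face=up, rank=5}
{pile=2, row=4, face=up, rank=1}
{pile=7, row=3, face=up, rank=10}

The common property of the 'Positive' items is: row ≤ 4 AND pile ≥ 7. No 'Negative' item has it.
Positive: {pile=7, row=4, face=up, rank=5}, since row = 4, pile = 7.
Negative: {pile=2, row=4, face=up, rank=1}, since row = 4, pile = 2.
Positive: {pile=7, row=3, face=up, rank=10}, since row = 3, pile = 7.

Positive, Negative, Positive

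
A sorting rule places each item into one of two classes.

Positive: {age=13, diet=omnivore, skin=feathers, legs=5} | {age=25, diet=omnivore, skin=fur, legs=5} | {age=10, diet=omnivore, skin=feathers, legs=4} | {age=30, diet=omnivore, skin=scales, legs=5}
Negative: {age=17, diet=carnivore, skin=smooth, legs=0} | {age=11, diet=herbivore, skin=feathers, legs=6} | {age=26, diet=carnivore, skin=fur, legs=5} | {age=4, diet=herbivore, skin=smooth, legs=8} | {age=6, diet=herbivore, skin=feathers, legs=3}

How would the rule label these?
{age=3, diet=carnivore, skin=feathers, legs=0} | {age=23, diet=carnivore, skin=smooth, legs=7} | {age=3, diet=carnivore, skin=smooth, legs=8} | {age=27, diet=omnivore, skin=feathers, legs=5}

Negative, Negative, Negative, Positive

All 'Positive' examples share one property — diet is omnivore — and every 'Negative' example lacks it.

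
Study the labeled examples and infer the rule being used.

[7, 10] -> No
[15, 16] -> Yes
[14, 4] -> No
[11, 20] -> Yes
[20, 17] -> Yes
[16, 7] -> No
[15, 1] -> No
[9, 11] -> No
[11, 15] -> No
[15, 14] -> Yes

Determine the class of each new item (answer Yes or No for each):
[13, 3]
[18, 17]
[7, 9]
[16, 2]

No, Yes, No, No

One predicate separates the groups cleanly: sum ≥ 29.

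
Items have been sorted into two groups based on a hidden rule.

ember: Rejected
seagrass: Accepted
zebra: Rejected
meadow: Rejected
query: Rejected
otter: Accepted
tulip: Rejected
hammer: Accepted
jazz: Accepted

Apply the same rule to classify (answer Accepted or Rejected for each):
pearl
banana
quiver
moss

The rule appears to be: has a double letter.
pearl — no doubled letter, hence Rejected. banana — no doubled letter, hence Rejected. quiver — no doubled letter, hence Rejected. moss — 'ss' doubled, hence Accepted.

Rejected, Rejected, Rejected, Accepted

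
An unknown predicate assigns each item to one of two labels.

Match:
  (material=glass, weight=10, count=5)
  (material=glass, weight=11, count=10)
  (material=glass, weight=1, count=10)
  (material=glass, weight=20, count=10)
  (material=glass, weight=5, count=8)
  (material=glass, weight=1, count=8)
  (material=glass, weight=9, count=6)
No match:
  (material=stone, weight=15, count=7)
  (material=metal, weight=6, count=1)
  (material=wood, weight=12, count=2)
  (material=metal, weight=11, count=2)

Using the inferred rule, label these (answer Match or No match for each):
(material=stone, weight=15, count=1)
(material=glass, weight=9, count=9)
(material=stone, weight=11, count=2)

No match, Match, No match

The rule appears to be: material is glass.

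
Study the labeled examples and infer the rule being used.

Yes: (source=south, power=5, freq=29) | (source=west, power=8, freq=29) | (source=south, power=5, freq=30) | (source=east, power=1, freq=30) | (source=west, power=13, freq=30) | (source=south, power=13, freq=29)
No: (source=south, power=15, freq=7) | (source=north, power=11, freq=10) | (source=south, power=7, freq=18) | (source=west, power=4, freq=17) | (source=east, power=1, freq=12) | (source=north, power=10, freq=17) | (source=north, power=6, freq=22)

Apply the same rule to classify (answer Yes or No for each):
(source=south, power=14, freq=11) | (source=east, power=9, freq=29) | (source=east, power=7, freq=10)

No, Yes, No

Every 'Yes' example satisfies: freq ≥ 29. None of the 'No' examples do.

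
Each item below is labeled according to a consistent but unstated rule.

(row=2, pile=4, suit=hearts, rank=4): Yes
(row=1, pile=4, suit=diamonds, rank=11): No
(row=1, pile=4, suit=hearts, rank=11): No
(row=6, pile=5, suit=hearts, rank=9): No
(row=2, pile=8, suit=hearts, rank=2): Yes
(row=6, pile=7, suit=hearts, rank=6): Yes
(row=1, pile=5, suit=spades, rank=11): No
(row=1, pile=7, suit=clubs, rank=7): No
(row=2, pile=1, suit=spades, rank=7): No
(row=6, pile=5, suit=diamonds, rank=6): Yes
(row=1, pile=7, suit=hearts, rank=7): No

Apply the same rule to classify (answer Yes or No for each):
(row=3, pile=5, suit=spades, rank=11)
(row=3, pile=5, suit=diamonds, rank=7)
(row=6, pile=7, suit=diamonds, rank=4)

No, No, Yes

One predicate separates the groups cleanly: rank ≤ 6.
(row=3, pile=5, suit=spades, rank=11): rank = 11 — does not fit, so No. (row=3, pile=5, suit=diamonds, rank=7): rank = 7 — does not fit, so No. (row=6, pile=7, suit=diamonds, rank=4): rank = 4 — has this property, so Yes.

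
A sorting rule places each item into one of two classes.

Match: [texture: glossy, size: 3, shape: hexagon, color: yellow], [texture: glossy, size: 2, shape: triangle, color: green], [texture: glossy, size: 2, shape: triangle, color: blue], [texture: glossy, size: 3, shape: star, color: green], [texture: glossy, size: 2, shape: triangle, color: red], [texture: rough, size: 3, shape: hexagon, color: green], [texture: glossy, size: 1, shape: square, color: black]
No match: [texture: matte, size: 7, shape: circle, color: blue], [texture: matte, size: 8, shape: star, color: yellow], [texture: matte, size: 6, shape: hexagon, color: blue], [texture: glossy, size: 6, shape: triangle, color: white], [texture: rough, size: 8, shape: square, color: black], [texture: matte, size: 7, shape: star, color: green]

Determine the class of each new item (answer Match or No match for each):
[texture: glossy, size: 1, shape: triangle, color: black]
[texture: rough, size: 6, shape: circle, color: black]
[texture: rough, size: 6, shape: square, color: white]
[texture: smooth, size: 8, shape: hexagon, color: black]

'Match' ⟺ size ≤ 3.
[texture: glossy, size: 1, shape: triangle, color: black]: size = 1, passes → Match.
[texture: rough, size: 6, shape: circle, color: black]: size = 6, fails the rule → No match.
[texture: rough, size: 6, shape: square, color: white]: size = 6, fails the rule → No match.
[texture: smooth, size: 8, shape: hexagon, color: black]: size = 8, fails the rule → No match.

Match, No match, No match, No match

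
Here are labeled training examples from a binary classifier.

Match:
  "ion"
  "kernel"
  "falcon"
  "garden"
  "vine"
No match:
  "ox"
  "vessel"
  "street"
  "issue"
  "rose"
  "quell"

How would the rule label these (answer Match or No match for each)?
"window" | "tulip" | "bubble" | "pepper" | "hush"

Looking at the examples, the only property every 'Match' case has and every 'No match' case lacks is: contains 'n'.
Match: "window", since has 'n'. No match: "tulip", since no 'n'. No match: "bubble", since no 'n'. No match: "pepper", since no 'n'. No match: "hush", since no 'n'.

Match, No match, No match, No match, No match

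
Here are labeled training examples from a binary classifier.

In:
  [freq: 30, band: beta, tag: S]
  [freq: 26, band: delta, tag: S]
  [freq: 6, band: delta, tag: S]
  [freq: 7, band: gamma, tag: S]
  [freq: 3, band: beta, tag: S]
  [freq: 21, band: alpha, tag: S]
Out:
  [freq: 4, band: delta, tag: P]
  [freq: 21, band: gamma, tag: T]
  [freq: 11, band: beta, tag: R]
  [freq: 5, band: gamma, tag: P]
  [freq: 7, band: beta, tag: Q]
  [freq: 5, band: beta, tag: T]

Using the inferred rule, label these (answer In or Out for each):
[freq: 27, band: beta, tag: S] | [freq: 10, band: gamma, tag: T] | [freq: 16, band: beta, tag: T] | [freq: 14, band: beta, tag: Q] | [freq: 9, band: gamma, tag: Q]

The rule appears to be: tag is S.
[freq: 27, band: beta, tag: S]: In (tag is S).
[freq: 10, band: gamma, tag: T]: Out (tag is T).
[freq: 16, band: beta, tag: T]: Out (tag is T).
[freq: 14, band: beta, tag: Q]: Out (tag is Q).
[freq: 9, band: gamma, tag: Q]: Out (tag is Q).

In, Out, Out, Out, Out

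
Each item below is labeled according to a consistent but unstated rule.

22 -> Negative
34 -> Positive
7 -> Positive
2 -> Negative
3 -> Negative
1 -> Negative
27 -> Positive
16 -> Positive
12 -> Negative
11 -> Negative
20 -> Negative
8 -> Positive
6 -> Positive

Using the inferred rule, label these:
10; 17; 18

The rule appears to be: digit sum ≥ 5.
10: digit sum 1+0 = 1 — fails the rule, so Negative.
17: digit sum 1+7 = 8 — qualifies, so Positive.
18: digit sum 1+8 = 9 — qualifies, so Positive.

Negative, Positive, Positive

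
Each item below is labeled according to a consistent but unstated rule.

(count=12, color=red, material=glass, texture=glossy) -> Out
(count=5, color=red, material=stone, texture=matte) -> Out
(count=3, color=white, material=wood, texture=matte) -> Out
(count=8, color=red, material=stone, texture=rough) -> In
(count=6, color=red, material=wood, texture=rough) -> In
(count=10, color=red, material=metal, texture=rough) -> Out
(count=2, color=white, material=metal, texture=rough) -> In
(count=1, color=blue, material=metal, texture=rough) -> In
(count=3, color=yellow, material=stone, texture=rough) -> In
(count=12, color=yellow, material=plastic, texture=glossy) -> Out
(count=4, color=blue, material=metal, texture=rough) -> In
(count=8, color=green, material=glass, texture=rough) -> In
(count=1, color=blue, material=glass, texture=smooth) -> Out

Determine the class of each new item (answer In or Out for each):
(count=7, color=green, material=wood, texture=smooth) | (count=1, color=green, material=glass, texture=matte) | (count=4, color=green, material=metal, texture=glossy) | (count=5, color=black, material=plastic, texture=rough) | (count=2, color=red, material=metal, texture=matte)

Out, Out, Out, In, Out

The pattern is that an item is 'In' exactly when: texture is rough AND count ≤ 8.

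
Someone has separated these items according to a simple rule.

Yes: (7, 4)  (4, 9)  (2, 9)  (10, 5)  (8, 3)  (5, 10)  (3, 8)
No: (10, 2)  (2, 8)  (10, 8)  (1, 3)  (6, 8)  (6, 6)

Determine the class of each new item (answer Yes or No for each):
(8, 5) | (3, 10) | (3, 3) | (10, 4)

Yes, Yes, No, No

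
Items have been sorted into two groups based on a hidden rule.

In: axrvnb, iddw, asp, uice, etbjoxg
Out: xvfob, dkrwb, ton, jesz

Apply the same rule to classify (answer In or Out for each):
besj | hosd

Out, Out

Checking candidate rules against both groups, what survives is: starts with a vowel.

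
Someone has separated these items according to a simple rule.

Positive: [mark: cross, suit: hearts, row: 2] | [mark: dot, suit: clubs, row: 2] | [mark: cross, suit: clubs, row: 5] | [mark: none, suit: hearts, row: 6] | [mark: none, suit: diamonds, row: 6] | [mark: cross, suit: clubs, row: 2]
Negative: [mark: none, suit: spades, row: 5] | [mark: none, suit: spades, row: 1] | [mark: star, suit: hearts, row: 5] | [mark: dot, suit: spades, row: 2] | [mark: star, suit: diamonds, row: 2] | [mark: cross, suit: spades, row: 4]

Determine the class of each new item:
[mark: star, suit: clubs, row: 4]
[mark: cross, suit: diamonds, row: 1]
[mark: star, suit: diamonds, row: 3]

'Positive' ⟺ mark is not star AND suit is not spades.

Negative, Positive, Negative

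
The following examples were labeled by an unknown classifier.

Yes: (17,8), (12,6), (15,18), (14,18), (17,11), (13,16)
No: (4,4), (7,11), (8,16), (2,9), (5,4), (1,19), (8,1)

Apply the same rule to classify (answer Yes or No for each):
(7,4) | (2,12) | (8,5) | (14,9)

One predicate separates the groups cleanly: first ≥ 9.
No: (7,4), since first 7.
No: (2,12), since first 2.
No: (8,5), since first 8.
Yes: (14,9), since first 14.

No, No, No, Yes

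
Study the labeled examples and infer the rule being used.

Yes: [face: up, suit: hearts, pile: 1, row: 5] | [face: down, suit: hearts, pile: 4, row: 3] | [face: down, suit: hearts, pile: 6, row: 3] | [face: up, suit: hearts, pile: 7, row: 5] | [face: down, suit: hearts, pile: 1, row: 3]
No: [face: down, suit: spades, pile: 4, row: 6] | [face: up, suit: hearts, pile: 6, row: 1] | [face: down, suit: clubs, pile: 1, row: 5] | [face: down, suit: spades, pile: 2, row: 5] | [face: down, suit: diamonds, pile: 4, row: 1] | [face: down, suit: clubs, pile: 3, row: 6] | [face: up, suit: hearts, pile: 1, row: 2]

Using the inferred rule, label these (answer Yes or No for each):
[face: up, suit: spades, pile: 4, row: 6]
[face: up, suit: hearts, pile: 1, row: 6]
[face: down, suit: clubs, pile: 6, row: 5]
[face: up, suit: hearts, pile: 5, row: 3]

Every 'Yes' example satisfies: suit is hearts AND row ≥ 3. None of the 'No' examples do.
[face: up, suit: spades, pile: 4, row: 6] → suit is spades, row = 6 → No.
[face: up, suit: hearts, pile: 1, row: 6] → suit is hearts, row = 6 → Yes.
[face: down, suit: clubs, pile: 6, row: 5] → suit is clubs, row = 5 → No.
[face: up, suit: hearts, pile: 5, row: 3] → suit is hearts, row = 3 → Yes.

No, Yes, No, Yes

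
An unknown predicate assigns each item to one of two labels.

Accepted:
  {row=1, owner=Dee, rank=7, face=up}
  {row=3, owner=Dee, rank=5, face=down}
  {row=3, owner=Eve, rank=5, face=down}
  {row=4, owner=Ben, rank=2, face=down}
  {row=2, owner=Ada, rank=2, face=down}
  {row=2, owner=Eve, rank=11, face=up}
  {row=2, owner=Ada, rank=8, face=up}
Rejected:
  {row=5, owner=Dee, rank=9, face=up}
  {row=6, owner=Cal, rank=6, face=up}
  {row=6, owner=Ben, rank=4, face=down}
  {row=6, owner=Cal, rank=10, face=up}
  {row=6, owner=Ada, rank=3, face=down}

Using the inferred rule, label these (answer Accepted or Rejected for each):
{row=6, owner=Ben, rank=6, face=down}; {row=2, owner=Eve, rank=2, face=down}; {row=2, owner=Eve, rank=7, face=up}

One predicate separates the groups cleanly: row ≤ 4.
{row=6, owner=Ben, rank=6, face=down}: row = 6, fails this test → Rejected. {row=2, owner=Eve, rank=2, face=down}: row = 2, passes → Accepted. {row=2, owner=Eve, rank=7, face=up}: row = 2, passes → Accepted.

Rejected, Accepted, Accepted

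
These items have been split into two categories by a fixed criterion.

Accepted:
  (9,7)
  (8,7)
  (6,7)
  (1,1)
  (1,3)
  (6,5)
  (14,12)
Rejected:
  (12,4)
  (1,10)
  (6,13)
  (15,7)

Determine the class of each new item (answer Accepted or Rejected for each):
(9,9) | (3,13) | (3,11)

Every 'Accepted' example satisfies: |first − second| ≤ 2. None of the 'Rejected' examples do.
(9,9): |9−9| = 0, checks out → Accepted. (3,13): |3−13| = 10, lacks this property → Rejected. (3,11): |3−11| = 8, lacks this property → Rejected.

Accepted, Rejected, Rejected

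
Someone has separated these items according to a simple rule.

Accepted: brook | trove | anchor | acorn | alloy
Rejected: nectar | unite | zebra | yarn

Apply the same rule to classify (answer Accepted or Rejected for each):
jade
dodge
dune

Rejected, Accepted, Rejected

A rule that fits every label: contains 'o' — true of each 'Accepted' example, false of each 'Rejected' one.
Rejected: jade, since no 'o'.
Accepted: dodge, since has 'o'.
Rejected: dune, since no 'o'.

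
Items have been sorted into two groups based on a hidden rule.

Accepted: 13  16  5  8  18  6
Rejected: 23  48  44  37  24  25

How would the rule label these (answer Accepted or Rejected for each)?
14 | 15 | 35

Accepted, Accepted, Rejected

Every 'Accepted' example satisfies: at most 18. None of the 'Rejected' examples do.
14: 14 ≤ 18 — fits, so Accepted.
15: 15 ≤ 18 — fits, so Accepted.
35: 35 > 18 — fails this test, so Rejected.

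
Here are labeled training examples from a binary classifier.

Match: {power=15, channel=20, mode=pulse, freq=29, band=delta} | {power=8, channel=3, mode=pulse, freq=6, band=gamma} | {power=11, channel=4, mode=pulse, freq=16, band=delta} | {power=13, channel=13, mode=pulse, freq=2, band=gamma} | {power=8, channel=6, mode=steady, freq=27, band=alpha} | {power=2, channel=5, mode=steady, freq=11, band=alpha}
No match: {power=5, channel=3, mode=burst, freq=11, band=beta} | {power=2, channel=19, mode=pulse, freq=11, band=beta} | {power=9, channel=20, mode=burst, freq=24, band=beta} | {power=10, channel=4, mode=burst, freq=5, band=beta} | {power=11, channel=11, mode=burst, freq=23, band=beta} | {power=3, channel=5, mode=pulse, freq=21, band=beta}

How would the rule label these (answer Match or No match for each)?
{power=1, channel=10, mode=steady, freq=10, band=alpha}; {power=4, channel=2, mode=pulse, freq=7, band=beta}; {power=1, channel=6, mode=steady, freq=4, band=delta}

Match, No match, Match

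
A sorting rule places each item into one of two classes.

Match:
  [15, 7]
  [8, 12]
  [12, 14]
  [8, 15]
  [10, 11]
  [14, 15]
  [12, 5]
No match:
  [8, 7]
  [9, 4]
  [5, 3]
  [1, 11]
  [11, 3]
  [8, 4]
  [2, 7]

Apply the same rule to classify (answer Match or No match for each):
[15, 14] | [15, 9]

Every 'Match' example satisfies: sum ≥ 17. None of the 'No match' examples do.
[15, 14]: 15+14 = 29 — qualifies, so Match. [15, 9]: 15+9 = 24 — qualifies, so Match.

Match, Match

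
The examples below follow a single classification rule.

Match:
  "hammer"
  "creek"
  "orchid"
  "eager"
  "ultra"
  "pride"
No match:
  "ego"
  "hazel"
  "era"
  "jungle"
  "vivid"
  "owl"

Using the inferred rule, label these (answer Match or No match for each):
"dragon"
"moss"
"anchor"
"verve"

All 'Match' examples share one property — length ≥ 5 AND contains 'r' — and every 'No match' example lacks it.
Match: "dragon", since length 6, has 'r'. No match: "moss", since length 4, no 'r'. Match: "anchor", since length 6, has 'r'. Match: "verve", since length 5, has 'r'.

Match, No match, Match, Match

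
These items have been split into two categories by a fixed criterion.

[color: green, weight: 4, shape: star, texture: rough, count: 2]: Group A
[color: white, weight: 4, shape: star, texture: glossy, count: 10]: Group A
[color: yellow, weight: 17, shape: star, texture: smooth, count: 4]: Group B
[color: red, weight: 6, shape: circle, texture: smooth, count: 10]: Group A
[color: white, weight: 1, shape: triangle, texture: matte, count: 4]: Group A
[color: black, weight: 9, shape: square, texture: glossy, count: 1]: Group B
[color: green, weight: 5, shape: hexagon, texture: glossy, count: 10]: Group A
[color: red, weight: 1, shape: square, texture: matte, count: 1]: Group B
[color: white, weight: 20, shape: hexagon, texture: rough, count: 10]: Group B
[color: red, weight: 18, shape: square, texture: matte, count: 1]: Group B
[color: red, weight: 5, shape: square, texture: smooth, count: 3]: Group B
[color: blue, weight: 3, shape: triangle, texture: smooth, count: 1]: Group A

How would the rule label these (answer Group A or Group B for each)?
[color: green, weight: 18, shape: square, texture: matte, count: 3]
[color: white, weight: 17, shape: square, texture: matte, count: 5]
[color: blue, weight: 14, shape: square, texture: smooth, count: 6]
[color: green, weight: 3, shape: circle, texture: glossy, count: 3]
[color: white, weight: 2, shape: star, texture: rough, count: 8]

Group B, Group B, Group B, Group A, Group A

The common property of the 'Group A' items is: shape is not square AND weight ≤ 6. No 'Group B' item has it.
[color: green, weight: 18, shape: square, texture: matte, count: 3] → shape is square, weight = 18 → Group B.
[color: white, weight: 17, shape: square, texture: matte, count: 5] → shape is square, weight = 17 → Group B.
[color: blue, weight: 14, shape: square, texture: smooth, count: 6] → shape is square, weight = 14 → Group B.
[color: green, weight: 3, shape: circle, texture: glossy, count: 3] → shape is circle, weight = 3 → Group A.
[color: white, weight: 2, shape: star, texture: rough, count: 8] → shape is star, weight = 2 → Group A.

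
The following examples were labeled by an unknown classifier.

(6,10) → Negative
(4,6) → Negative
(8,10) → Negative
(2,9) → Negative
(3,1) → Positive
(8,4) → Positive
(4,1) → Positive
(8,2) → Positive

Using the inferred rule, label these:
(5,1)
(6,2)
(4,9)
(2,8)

The classifier is using: first > second.
(5,1): 5 > 1, qualifies → Positive.
(6,2): 6 > 2, qualifies → Positive.
(4,9): 4 < 9, does not satisfy this → Negative.
(2,8): 2 < 8, does not satisfy this → Negative.

Positive, Positive, Negative, Negative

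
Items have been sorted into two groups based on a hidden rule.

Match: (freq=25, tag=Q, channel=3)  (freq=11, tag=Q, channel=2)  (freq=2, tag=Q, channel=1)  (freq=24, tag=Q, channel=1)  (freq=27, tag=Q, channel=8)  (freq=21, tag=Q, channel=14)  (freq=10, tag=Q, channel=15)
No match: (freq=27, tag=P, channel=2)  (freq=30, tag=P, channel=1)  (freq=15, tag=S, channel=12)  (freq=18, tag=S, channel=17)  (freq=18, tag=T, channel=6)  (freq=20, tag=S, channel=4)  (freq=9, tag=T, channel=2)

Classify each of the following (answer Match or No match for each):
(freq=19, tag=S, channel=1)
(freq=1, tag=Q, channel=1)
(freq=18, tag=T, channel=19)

No match, Match, No match

The simplest hypothesis consistent with all the labels is: tag is Q.
(freq=19, tag=S, channel=1): tag is S, fails the rule → No match.
(freq=1, tag=Q, channel=1): tag is Q, checks out → Match.
(freq=18, tag=T, channel=19): tag is T, fails the rule → No match.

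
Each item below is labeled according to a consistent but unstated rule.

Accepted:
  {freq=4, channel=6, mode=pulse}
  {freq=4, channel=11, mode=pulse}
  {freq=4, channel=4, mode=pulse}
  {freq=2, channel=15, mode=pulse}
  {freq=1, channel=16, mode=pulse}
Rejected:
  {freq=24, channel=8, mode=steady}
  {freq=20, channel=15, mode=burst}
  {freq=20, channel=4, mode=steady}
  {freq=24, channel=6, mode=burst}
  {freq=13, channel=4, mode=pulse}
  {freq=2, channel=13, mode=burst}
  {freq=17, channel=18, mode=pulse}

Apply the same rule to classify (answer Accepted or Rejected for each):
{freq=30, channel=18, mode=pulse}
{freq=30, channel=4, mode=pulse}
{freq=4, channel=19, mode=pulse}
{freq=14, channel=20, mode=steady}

Rejected, Rejected, Accepted, Rejected

The common property of the 'Accepted' items is: mode is pulse AND freq ≤ 4. No 'Rejected' item has it.
{freq=30, channel=18, mode=pulse}: mode is pulse, freq = 30 — fails the rule, so Rejected.
{freq=30, channel=4, mode=pulse}: mode is pulse, freq = 30 — fails the rule, so Rejected.
{freq=4, channel=19, mode=pulse}: mode is pulse, freq = 4 — matches, so Accepted.
{freq=14, channel=20, mode=steady}: mode is steady, freq = 14 — fails the rule, so Rejected.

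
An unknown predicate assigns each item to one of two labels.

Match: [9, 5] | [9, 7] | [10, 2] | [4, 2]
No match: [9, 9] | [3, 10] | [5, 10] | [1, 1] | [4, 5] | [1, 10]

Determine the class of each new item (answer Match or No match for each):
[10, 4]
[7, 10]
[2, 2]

The distinguishing property — first > second — holds for all the 'Match' cases and none of the 'No match' cases.
[10, 4] — 10 > 4, hence Match.
[7, 10] — 7 < 10, hence No match.
[2, 2] — 2 = 2, hence No match.

Match, No match, No match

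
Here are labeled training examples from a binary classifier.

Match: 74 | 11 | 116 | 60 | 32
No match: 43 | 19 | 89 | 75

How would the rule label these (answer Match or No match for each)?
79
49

No match, No match

Checking candidate rules against both groups, what survives is: ≡ 4 (mod 7).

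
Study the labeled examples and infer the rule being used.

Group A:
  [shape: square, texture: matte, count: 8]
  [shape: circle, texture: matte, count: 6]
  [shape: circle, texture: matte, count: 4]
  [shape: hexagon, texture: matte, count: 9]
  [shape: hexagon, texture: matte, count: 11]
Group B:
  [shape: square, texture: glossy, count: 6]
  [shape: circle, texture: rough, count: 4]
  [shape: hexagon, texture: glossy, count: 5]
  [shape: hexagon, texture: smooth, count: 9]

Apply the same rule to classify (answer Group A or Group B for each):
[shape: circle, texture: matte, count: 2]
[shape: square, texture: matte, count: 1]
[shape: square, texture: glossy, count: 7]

All 'Group A' examples share one property — texture is matte — and every 'Group B' example lacks it.
[shape: circle, texture: matte, count: 2] → texture is matte → Group A.
[shape: square, texture: matte, count: 1] → texture is matte → Group A.
[shape: square, texture: glossy, count: 7] → texture is glossy → Group B.

Group A, Group A, Group B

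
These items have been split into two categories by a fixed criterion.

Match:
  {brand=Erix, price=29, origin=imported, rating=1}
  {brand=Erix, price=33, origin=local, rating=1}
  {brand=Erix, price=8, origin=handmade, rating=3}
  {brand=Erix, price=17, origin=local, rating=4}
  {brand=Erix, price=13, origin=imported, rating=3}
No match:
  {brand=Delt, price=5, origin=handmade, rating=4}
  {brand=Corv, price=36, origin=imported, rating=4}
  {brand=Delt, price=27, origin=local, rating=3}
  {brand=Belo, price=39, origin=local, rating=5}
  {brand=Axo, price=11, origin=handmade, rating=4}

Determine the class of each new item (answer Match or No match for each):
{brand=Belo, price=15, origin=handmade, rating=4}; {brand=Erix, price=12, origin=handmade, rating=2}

Rule: brand is Erix. This holds for each 'Match' example and fails for each 'No match' one.

No match, Match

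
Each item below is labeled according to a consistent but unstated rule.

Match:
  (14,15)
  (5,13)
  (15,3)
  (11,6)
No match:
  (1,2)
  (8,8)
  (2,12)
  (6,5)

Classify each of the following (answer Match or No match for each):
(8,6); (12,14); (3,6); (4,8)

The distinguishing property — sum ≥ 17 — holds for all the 'Match' cases and none of the 'No match' cases.
(8,6): 8+6 = 14 — doesn't match, so No match.
(12,14): 12+14 = 26 — satisfies this, so Match.
(3,6): 3+6 = 9 — doesn't match, so No match.
(4,8): 4+8 = 12 — doesn't match, so No match.

No match, Match, No match, No match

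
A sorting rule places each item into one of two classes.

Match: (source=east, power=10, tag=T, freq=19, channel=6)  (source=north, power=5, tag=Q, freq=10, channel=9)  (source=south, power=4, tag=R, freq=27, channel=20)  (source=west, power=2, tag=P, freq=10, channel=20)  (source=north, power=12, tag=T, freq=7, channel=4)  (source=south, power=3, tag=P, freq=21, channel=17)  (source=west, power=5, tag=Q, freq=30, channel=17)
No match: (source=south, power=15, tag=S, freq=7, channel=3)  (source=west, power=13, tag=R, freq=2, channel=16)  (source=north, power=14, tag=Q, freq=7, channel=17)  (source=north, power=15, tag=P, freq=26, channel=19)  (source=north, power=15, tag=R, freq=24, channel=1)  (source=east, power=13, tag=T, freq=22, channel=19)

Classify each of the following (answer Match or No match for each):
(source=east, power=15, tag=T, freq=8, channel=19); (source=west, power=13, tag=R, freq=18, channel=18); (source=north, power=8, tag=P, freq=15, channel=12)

The classifier is using: power ≤ 12.
(source=east, power=15, tag=T, freq=8, channel=19): No match (power = 15). (source=west, power=13, tag=R, freq=18, channel=18): No match (power = 13). (source=north, power=8, tag=P, freq=15, channel=12): Match (power = 8).

No match, No match, Match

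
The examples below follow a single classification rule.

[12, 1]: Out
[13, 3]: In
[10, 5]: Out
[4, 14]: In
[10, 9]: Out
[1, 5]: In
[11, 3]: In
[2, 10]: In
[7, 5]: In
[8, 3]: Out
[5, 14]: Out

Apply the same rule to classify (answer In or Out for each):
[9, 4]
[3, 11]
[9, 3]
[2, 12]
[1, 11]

The simplest hypothesis consistent with all the labels is: sum is even.
Out: [9, 4], since 9+4 = 13. In: [3, 11], since 3+11 = 14. In: [9, 3], since 9+3 = 12. In: [2, 12], since 2+12 = 14. In: [1, 11], since 1+11 = 12.

Out, In, In, In, In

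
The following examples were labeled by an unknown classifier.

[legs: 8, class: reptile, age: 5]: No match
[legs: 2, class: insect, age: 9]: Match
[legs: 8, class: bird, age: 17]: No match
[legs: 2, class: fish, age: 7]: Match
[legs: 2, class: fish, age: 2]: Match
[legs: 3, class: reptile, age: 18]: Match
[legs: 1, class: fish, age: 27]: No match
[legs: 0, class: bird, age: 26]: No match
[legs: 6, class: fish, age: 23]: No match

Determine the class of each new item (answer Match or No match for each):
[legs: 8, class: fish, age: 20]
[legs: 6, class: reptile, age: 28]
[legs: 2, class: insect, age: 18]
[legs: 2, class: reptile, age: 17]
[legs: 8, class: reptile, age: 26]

One predicate separates the groups cleanly: legs ≤ 3 AND age ≤ 18.
[legs: 8, class: fish, age: 20] — legs = 8, age = 20, hence No match. [legs: 6, class: reptile, age: 28] — legs = 6, age = 28, hence No match. [legs: 2, class: insect, age: 18] — legs = 2, age = 18, hence Match. [legs: 2, class: reptile, age: 17] — legs = 2, age = 17, hence Match. [legs: 8, class: reptile, age: 26] — legs = 8, age = 26, hence No match.

No match, No match, Match, Match, No match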